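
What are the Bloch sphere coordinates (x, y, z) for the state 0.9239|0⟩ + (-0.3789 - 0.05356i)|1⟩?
(-0.7001, -0.09897, 0.7072)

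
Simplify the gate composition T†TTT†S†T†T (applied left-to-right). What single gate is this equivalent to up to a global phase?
S†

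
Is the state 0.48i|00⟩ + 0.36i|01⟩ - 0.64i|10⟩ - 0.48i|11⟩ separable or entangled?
Separable

Writing the state as a|00⟩ + b|01⟩ + c|10⟩ + d|11⟩, it is a product state iff ad − bc = 0.
Here (a, b, c, d) = (0.48i, 0.36i, -0.64i, -0.48i): ad − bc = (0.48i)(-0.48i) − (0.36i)(-0.64i) = 0, so the state is separable.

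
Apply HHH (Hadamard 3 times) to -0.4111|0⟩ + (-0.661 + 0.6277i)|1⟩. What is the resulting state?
(-0.7581 + 0.4439i)|0⟩ + (0.1767 - 0.4439i)|1⟩

H² = I, so H^3 = H: a single Hadamard. With (a, b) = (-0.4111, (-0.661 + 0.6277i)), H gives ((a + b)/√2, (a − b)/√2) = ((-0.7581 + 0.4439i), (0.1767 - 0.4439i)).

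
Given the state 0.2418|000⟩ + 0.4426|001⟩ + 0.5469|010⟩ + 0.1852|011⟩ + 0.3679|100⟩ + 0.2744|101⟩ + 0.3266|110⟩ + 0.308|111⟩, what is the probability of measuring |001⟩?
0.1959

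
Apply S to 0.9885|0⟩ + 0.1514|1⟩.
0.9885|0⟩ + 0.1514i|1⟩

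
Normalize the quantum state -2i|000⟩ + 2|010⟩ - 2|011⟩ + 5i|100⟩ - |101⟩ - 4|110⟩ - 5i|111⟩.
-0.225i|000⟩ + 0.225|010⟩ - 0.225|011⟩ + 0.5625i|100⟩ - 0.1125|101⟩ - 0.45|110⟩ - 0.5625i|111⟩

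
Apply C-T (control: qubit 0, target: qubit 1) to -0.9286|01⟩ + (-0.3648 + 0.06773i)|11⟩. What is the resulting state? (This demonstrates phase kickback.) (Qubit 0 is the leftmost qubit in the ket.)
-0.9286|01⟩ + (-0.3058 - 0.2101i)|11⟩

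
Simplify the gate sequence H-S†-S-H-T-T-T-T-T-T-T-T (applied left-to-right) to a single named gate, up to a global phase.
I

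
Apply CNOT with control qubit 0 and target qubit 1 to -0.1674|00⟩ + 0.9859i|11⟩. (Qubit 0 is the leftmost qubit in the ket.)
-0.1674|00⟩ + 0.9859i|10⟩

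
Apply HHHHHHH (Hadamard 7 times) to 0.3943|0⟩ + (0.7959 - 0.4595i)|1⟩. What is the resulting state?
(0.8416 - 0.3249i)|0⟩ + (-0.284 + 0.3249i)|1⟩

H² = I, so H^7 = H: a single Hadamard. With (a, b) = (0.3943, (0.7959 - 0.4595i)), H gives ((a + b)/√2, (a − b)/√2) = ((0.8416 - 0.3249i), (-0.284 + 0.3249i)).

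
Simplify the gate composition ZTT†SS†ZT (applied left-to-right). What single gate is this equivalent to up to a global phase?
T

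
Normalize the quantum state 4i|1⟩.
i|1⟩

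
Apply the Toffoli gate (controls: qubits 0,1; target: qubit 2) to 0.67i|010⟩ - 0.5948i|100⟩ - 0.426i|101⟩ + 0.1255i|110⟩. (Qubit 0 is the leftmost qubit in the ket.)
0.67i|010⟩ - 0.5948i|100⟩ - 0.426i|101⟩ + 0.1255i|111⟩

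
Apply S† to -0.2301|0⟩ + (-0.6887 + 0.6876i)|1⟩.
-0.2301|0⟩ + (0.6876 + 0.6887i)|1⟩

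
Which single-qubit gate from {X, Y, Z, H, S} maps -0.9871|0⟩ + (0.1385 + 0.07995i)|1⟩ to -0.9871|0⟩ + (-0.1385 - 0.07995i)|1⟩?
Z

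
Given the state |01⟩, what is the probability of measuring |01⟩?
1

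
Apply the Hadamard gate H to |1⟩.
1/√2|0⟩ - 1/√2|1⟩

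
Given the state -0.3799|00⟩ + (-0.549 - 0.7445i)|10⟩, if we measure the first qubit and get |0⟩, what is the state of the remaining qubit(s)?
-|0⟩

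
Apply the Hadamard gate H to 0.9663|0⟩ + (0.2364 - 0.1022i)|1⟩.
(0.8504 - 0.07227i)|0⟩ + (0.5161 + 0.07227i)|1⟩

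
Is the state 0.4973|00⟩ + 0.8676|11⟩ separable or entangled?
Entangled

Writing the state as a|00⟩ + b|01⟩ + c|10⟩ + d|11⟩, it is a product state iff ad − bc = 0.
Here (a, b, c, d) = (0.4973, 0, 0, 0.8676): ad − bc = (0.4973)(0.8676) − (0)(0) = 0.4315 ≠ 0, so the state is entangled.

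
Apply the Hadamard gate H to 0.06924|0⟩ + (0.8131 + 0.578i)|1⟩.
(0.6239 + 0.4087i)|0⟩ + (-0.526 - 0.4087i)|1⟩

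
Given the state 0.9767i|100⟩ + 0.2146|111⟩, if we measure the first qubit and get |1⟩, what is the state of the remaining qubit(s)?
0.9767i|00⟩ + 0.2146|11⟩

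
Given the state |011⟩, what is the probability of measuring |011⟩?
1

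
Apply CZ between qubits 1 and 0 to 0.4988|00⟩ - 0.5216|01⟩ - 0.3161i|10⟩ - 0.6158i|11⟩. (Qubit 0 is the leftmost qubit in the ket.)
0.4988|00⟩ - 0.5216|01⟩ - 0.3161i|10⟩ + 0.6158i|11⟩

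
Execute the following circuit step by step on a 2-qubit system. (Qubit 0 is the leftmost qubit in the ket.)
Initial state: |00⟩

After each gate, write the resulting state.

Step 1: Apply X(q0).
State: |10⟩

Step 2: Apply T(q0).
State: (1/√2 + (1/√2)i)|10⟩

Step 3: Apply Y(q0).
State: (1/√2 - (1/√2)i)|00⟩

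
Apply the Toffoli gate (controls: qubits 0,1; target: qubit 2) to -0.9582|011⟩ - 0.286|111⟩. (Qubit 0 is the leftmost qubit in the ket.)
-0.9582|011⟩ - 0.286|110⟩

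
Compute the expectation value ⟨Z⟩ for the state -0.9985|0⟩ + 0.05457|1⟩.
0.994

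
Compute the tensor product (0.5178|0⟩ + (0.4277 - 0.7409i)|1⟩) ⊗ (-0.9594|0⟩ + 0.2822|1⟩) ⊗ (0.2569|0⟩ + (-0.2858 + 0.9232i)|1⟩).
-0.1276|000⟩ + (0.142 - 0.4586i)|001⟩ + 0.03754|010⟩ + (-0.04176 + 0.1349i)|011⟩ + (-0.1054 + 0.1826i)|100⟩ + (-0.539 - 0.582i)|101⟩ + (0.03101 - 0.05371i)|110⟩ + (0.1585 + 0.1712i)|111⟩

amp(|b₁b₂…⟩) = product of the factor amplitudes for bits b₁, b₂, …; only kets whose every factor amplitude is nonzero survive.
|000⟩: (0.5178)(-0.9594)(0.2569) = -0.1276
|001⟩: (0.5178)(-0.9594)(-0.2858 + 0.9232i) = (0.142 - 0.4586i)
|010⟩: (0.5178)(0.2822)(0.2569) = 0.03754
|011⟩: (0.5178)(0.2822)(-0.2858 + 0.9232i) = (-0.04176 + 0.1349i)
|100⟩: (0.4277 - 0.7409i)(-0.9594)(0.2569) = (-0.1054 + 0.1826i)
|101⟩: (0.4277 - 0.7409i)(-0.9594)(-0.2858 + 0.9232i) = (-0.539 - 0.582i)
|110⟩: (0.4277 - 0.7409i)(0.2822)(0.2569) = (0.03101 - 0.05371i)
|111⟩: (0.4277 - 0.7409i)(0.2822)(-0.2858 + 0.9232i) = (0.1585 + 0.1712i)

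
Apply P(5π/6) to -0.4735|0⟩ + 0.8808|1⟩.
-0.4735|0⟩ + (-0.7628 + 0.4404i)|1⟩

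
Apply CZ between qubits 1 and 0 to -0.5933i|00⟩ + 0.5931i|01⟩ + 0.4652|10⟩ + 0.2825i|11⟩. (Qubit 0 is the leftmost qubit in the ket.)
-0.5933i|00⟩ + 0.5931i|01⟩ + 0.4652|10⟩ - 0.2825i|11⟩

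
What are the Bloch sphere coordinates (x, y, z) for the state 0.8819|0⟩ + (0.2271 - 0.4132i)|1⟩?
(0.4006, -0.7288, 0.5554)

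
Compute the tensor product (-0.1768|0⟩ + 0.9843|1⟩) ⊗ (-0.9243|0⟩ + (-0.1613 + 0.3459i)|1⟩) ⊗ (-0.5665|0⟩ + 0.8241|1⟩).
-0.09258|000⟩ + 0.1347|001⟩ + (-0.01616 + 0.03464i)|010⟩ + (0.0235 - 0.0504i)|011⟩ + 0.5154|100⟩ - 0.7498|101⟩ + (0.08994 - 0.1929i)|110⟩ + (-0.1308 + 0.2806i)|111⟩

amp(|b₁b₂…⟩) = product of the factor amplitudes for bits b₁, b₂, …; only kets whose every factor amplitude is nonzero survive.
|000⟩: (-0.1768)(-0.9243)(-0.5665) = -0.09258
|001⟩: (-0.1768)(-0.9243)(0.8241) = 0.1347
|010⟩: (-0.1768)(-0.1613 + 0.3459i)(-0.5665) = (-0.01616 + 0.03464i)
|011⟩: (-0.1768)(-0.1613 + 0.3459i)(0.8241) = (0.0235 - 0.0504i)
|100⟩: (0.9843)(-0.9243)(-0.5665) = 0.5154
|101⟩: (0.9843)(-0.9243)(0.8241) = -0.7498
|110⟩: (0.9843)(-0.1613 + 0.3459i)(-0.5665) = (0.08994 - 0.1929i)
|111⟩: (0.9843)(-0.1613 + 0.3459i)(0.8241) = (-0.1308 + 0.2806i)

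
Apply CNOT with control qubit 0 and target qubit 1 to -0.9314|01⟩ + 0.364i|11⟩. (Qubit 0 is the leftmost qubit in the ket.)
-0.9314|01⟩ + 0.364i|10⟩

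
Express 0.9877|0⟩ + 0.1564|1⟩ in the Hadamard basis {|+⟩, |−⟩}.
0.809|+⟩ + 0.5878|−⟩

With |ψ⟩ = α|0⟩ + β|1⟩, the Hadamard-basis coefficients are ⟨+|ψ⟩ = (α + β)/√2 and ⟨−|ψ⟩ = (α − β)/√2.
Here α = 0.9877, β = 0.1564: (α + β)/√2 = 0.809, (α − β)/√2 = 0.5878.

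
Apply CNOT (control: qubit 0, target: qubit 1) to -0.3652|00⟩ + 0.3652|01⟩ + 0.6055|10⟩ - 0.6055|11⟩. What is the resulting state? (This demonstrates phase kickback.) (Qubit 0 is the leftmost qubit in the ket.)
-0.3652|00⟩ + 0.3652|01⟩ - 0.6055|10⟩ + 0.6055|11⟩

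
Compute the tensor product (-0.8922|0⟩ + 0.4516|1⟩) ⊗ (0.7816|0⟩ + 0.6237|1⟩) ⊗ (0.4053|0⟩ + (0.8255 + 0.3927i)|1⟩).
-0.2826|000⟩ + (-0.5757 - 0.2738i)|001⟩ - 0.2255|010⟩ + (-0.4594 - 0.2185i)|011⟩ + 0.1431|100⟩ + (0.2914 + 0.1386i)|101⟩ + 0.1142|110⟩ + (0.2325 + 0.1106i)|111⟩

amp(|b₁b₂…⟩) = product of the factor amplitudes for bits b₁, b₂, …; only kets whose every factor amplitude is nonzero survive.
|000⟩: (-0.8922)(0.7816)(0.4053) = -0.2826
|001⟩: (-0.8922)(0.7816)(0.8255 + 0.3927i) = (-0.5757 - 0.2738i)
|010⟩: (-0.8922)(0.6237)(0.4053) = -0.2255
|011⟩: (-0.8922)(0.6237)(0.8255 + 0.3927i) = (-0.4594 - 0.2185i)
|100⟩: (0.4516)(0.7816)(0.4053) = 0.1431
|101⟩: (0.4516)(0.7816)(0.8255 + 0.3927i) = (0.2914 + 0.1386i)
|110⟩: (0.4516)(0.6237)(0.4053) = 0.1142
|111⟩: (0.4516)(0.6237)(0.8255 + 0.3927i) = (0.2325 + 0.1106i)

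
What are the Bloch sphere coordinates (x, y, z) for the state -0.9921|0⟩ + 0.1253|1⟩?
(-0.2486, 0, 0.9686)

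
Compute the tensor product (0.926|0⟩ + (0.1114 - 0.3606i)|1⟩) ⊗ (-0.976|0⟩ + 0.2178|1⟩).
-0.9038|00⟩ + 0.2017|01⟩ + (-0.1087 + 0.3519i)|10⟩ + (0.02426 - 0.07854i)|11⟩

amp(|b₁b₂…⟩) = product of the factor amplitudes for bits b₁, b₂, …; only kets whose every factor amplitude is nonzero survive.
|00⟩: (0.926)(-0.976) = -0.9038
|01⟩: (0.926)(0.2178) = 0.2017
|10⟩: (0.1114 - 0.3606i)(-0.976) = (-0.1087 + 0.3519i)
|11⟩: (0.1114 - 0.3606i)(0.2178) = (0.02426 - 0.07854i)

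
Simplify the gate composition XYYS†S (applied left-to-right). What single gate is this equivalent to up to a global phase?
X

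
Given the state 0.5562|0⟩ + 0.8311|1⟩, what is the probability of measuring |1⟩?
0.6907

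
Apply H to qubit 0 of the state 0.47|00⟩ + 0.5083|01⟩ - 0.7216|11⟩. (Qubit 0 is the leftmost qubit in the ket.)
0.3323|00⟩ - 0.1508|01⟩ + 0.3323|10⟩ + 0.8697|11⟩

H on qubit 0 mixes each pair of kets that differ only in qubit 0: amplitudes (a, b) of (|…0…⟩, |…1…⟩) become ((a + b)/√2, (a − b)/√2). Kets absent from the input have amplitude 0.
(|00⟩, |10⟩): (a, b) = (0.47, 0) → (0.3323, 0.3323)
(|01⟩, |11⟩): (a, b) = (0.5083, -0.7216) → (-0.1508, 0.8697)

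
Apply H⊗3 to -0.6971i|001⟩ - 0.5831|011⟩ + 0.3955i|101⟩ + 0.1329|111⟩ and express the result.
(-0.1592 - 0.1066i)|000⟩ + (0.1592 + 0.1066i)|001⟩ + (0.1592 - 0.1066i)|010⟩ + (-0.1592 + 0.1066i)|011⟩ + (-0.2531 - 0.3863i)|100⟩ + (0.2531 + 0.3863i)|101⟩ + (0.2531 - 0.3863i)|110⟩ + (-0.2531 + 0.3863i)|111⟩

H⊗3 gives amp(|y⟩) = (1/2√2) Σ_x (−1)^(x·y) amp(|x⟩), where x·y is the number of positions in which both x and y have a 1.
|000⟩: (-0.6971i - 0.5831 + 0.3955i + 0.1329)/(2√2) = (-0.1592 - 0.1066i)
|001⟩: (0.6971i + 0.5831 - 0.3955i - 0.1329)/(2√2) = (0.1592 + 0.1066i)
|010⟩: (-0.6971i + 0.5831 + 0.3955i - 0.1329)/(2√2) = (0.1592 - 0.1066i)
|011⟩: (0.6971i - 0.5831 - 0.3955i + 0.1329)/(2√2) = (-0.1592 + 0.1066i)
|100⟩: (-0.6971i - 0.5831 - 0.3955i - 0.1329)/(2√2) = (-0.2531 - 0.3863i)
|101⟩: (0.6971i + 0.5831 + 0.3955i + 0.1329)/(2√2) = (0.2531 + 0.3863i)
|110⟩: (-0.6971i + 0.5831 - 0.3955i + 0.1329)/(2√2) = (0.2531 - 0.3863i)
|111⟩: (0.6971i - 0.5831 + 0.3955i - 0.1329)/(2√2) = (-0.2531 + 0.3863i)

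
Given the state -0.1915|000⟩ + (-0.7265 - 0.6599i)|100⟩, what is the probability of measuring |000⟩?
0.03667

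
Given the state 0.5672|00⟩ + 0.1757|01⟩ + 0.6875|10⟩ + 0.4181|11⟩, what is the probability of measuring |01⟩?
0.03087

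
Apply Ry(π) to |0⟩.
|1⟩

Ry(π) = [[cos(θ/2), −sin(θ/2)], [sin(θ/2), cos(θ/2)]]; θ = π, cos(θ/2) ≈ 0, sin(θ/2) ≈ 1.
With a = amp(|0⟩) = 1 and b = amp(|1⟩) = 0:
new amp(|0⟩) = (-1)·b = 0
new amp(|1⟩) = (1)·a = 1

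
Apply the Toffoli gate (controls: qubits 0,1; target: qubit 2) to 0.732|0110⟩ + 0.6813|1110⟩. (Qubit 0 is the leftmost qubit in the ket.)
0.732|0110⟩ + 0.6813|1100⟩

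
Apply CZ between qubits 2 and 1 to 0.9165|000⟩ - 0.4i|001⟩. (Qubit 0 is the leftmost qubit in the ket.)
0.9165|000⟩ - 0.4i|001⟩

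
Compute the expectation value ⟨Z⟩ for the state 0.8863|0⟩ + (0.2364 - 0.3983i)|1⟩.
0.571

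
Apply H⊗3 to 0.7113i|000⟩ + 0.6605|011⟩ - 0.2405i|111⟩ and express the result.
(0.2335 + 0.1665i)|000⟩ + (-0.2335 + 0.3365i)|001⟩ + (-0.2335 + 0.3365i)|010⟩ + (0.2335 + 0.1665i)|011⟩ + (0.2335 + 0.3365i)|100⟩ + (-0.2335 + 0.1665i)|101⟩ + (-0.2335 + 0.1665i)|110⟩ + (0.2335 + 0.3365i)|111⟩

H⊗3 gives amp(|y⟩) = (1/2√2) Σ_x (−1)^(x·y) amp(|x⟩), where x·y is the number of positions in which both x and y have a 1.
|000⟩: (0.7113i + 0.6605 - 0.2405i)/(2√2) = (0.2335 + 0.1665i)
|001⟩: (0.7113i - 0.6605 + 0.2405i)/(2√2) = (-0.2335 + 0.3365i)
|010⟩: (0.7113i - 0.6605 + 0.2405i)/(2√2) = (-0.2335 + 0.3365i)
|011⟩: (0.7113i + 0.6605 - 0.2405i)/(2√2) = (0.2335 + 0.1665i)
|100⟩: (0.7113i + 0.6605 + 0.2405i)/(2√2) = (0.2335 + 0.3365i)
|101⟩: (0.7113i - 0.6605 - 0.2405i)/(2√2) = (-0.2335 + 0.1665i)
|110⟩: (0.7113i - 0.6605 - 0.2405i)/(2√2) = (-0.2335 + 0.1665i)
|111⟩: (0.7113i + 0.6605 + 0.2405i)/(2√2) = (0.2335 + 0.3365i)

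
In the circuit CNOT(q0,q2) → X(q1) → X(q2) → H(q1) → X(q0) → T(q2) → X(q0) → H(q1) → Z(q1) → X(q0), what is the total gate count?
10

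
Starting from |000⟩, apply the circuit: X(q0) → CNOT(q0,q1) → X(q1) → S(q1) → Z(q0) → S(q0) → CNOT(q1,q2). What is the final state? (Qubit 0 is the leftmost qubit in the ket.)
-i|100⟩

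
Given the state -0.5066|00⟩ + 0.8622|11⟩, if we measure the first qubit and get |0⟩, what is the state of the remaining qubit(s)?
-|0⟩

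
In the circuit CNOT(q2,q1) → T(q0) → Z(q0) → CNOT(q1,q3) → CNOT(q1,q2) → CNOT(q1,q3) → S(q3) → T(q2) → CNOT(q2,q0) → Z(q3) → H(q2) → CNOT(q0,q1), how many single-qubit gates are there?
6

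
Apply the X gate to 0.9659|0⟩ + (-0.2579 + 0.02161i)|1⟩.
(-0.2579 + 0.02161i)|0⟩ + 0.9659|1⟩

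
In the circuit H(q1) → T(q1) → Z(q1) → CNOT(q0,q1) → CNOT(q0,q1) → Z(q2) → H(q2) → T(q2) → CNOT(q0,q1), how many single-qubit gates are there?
6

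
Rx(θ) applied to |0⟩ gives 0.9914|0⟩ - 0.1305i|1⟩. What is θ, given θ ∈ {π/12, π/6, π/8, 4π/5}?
π/12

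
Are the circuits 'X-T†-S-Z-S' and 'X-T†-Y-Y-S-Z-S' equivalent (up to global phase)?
Yes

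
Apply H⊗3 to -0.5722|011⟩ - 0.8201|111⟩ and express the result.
-0.4923|000⟩ + 0.4923|001⟩ + 0.4923|010⟩ - 0.4923|011⟩ + 0.08765|100⟩ - 0.08765|101⟩ - 0.08765|110⟩ + 0.08765|111⟩

H⊗3 gives amp(|y⟩) = (1/2√2) Σ_x (−1)^(x·y) amp(|x⟩), where x·y is the number of positions in which both x and y have a 1.
|000⟩: (-0.5722 - 0.8201)/(2√2) = -0.4923
|001⟩: (0.5722 + 0.8201)/(2√2) = 0.4923
|010⟩: (0.5722 + 0.8201)/(2√2) = 0.4923
|011⟩: (-0.5722 - 0.8201)/(2√2) = -0.4923
|100⟩: (-0.5722 + 0.8201)/(2√2) = 0.08765
|101⟩: (0.5722 - 0.8201)/(2√2) = -0.08765
|110⟩: (0.5722 - 0.8201)/(2√2) = -0.08765
|111⟩: (-0.5722 + 0.8201)/(2√2) = 0.08765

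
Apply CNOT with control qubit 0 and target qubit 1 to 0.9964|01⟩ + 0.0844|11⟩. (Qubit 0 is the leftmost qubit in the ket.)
0.9964|01⟩ + 0.0844|10⟩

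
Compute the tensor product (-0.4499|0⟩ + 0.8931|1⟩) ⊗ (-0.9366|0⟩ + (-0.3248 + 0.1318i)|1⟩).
0.4214|00⟩ + (0.1461 - 0.0593i)|01⟩ - 0.8365|10⟩ + (-0.2901 + 0.1177i)|11⟩

amp(|b₁b₂…⟩) = product of the factor amplitudes for bits b₁, b₂, …; only kets whose every factor amplitude is nonzero survive.
|00⟩: (-0.4499)(-0.9366) = 0.4214
|01⟩: (-0.4499)(-0.3248 + 0.1318i) = (0.1461 - 0.0593i)
|10⟩: (0.8931)(-0.9366) = -0.8365
|11⟩: (0.8931)(-0.3248 + 0.1318i) = (-0.2901 + 0.1177i)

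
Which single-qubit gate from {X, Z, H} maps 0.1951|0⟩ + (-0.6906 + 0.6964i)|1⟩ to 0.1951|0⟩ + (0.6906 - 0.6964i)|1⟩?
Z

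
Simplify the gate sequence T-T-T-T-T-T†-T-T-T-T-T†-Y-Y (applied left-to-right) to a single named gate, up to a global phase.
T†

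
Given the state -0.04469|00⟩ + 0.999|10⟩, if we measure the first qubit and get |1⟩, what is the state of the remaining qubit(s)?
|0⟩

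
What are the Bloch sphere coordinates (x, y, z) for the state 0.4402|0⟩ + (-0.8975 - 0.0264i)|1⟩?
(-0.7902, -0.02324, -0.6124)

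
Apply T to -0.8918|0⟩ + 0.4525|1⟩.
-0.8918|0⟩ + (0.32 + 0.32i)|1⟩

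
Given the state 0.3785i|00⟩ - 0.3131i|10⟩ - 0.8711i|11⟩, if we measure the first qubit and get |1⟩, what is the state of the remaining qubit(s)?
-0.3382i|0⟩ - 0.9411i|1⟩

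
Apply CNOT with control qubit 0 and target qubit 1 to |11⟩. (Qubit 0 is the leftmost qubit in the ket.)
|10⟩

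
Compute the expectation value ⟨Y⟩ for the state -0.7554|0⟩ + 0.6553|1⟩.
0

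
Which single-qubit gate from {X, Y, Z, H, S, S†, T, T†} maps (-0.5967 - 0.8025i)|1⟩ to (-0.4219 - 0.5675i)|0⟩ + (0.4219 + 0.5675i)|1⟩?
H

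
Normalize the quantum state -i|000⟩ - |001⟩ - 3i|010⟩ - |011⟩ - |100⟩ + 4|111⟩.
-0.1857i|000⟩ - 0.1857|001⟩ - 0.5571i|010⟩ - 0.1857|011⟩ - 0.1857|100⟩ + 0.7428|111⟩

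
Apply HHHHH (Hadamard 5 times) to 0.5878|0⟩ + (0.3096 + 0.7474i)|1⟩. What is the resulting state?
(0.6346 + 0.5285i)|0⟩ + (0.1967 - 0.5285i)|1⟩

H² = I, so H^5 = H: a single Hadamard. With (a, b) = (0.5878, (0.3096 + 0.7474i)), H gives ((a + b)/√2, (a − b)/√2) = ((0.6346 + 0.5285i), (0.1967 - 0.5285i)).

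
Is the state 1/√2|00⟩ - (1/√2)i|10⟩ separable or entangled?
Separable

Writing the state as a|00⟩ + b|01⟩ + c|10⟩ + d|11⟩, it is a product state iff ad − bc = 0.
Here (a, b, c, d) = (1/√2, 0, -(1/√2)i, 0): ad − bc = (1/√2)(0) − (0)(-(1/√2)i) = 0, so the state is separable.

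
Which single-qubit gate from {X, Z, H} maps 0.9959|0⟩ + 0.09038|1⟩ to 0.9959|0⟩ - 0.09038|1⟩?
Z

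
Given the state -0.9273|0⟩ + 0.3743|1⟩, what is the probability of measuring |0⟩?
0.8599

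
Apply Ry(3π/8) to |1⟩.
-0.5556|0⟩ + 0.8315|1⟩

Ry(3π/8) = [[cos(θ/2), −sin(θ/2)], [sin(θ/2), cos(θ/2)]]; θ = 3π/8, cos(θ/2) ≈ 0.83147, sin(θ/2) ≈ 0.55557.
With a = amp(|0⟩) = 0 and b = amp(|1⟩) = 1:
new amp(|0⟩) = (0.83147)·a + (-0.55557)·b = -0.5556
new amp(|1⟩) = (0.55557)·a + (0.83147)·b = 0.8315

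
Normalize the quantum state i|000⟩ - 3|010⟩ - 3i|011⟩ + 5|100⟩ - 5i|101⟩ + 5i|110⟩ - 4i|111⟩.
0.09535i|000⟩ - 0.286|010⟩ - 0.286i|011⟩ + 0.4767|100⟩ - 0.4767i|101⟩ + 0.4767i|110⟩ - 0.3814i|111⟩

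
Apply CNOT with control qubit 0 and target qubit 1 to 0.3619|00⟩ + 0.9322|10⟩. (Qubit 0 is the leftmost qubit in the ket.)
0.3619|00⟩ + 0.9322|11⟩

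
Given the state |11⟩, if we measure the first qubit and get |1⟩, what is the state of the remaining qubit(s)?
|1⟩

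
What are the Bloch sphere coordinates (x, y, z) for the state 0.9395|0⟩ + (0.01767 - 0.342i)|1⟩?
(0.0332, -0.6426, 0.7654)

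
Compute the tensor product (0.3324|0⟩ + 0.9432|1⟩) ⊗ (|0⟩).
0.3324|00⟩ + 0.9432|10⟩

amp(|b₁b₂…⟩) = product of the factor amplitudes for bits b₁, b₂, …; only kets whose every factor amplitude is nonzero survive.
|00⟩: (0.3324)(1) = 0.3324
|10⟩: (0.9432)(1) = 0.9432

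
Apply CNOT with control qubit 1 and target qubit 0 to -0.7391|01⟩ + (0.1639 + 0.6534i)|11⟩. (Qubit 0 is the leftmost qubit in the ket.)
(0.1639 + 0.6534i)|01⟩ - 0.7391|11⟩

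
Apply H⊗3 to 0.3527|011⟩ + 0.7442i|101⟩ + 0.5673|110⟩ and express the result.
(0.3253 + 0.2631i)|000⟩ + (0.07587 - 0.2631i)|001⟩ + (-0.3253 + 0.2631i)|010⟩ + (-0.07587 - 0.2631i)|011⟩ + (-0.07587 - 0.2631i)|100⟩ + (-0.3253 + 0.2631i)|101⟩ + (0.07587 - 0.2631i)|110⟩ + (0.3253 + 0.2631i)|111⟩

H⊗3 gives amp(|y⟩) = (1/2√2) Σ_x (−1)^(x·y) amp(|x⟩), where x·y is the number of positions in which both x and y have a 1.
|000⟩: (0.3527 + 0.7442i + 0.5673)/(2√2) = (0.3253 + 0.2631i)
|001⟩: (-0.3527 - 0.7442i + 0.5673)/(2√2) = (0.07587 - 0.2631i)
|010⟩: (-0.3527 + 0.7442i - 0.5673)/(2√2) = (-0.3253 + 0.2631i)
|011⟩: (0.3527 - 0.7442i - 0.5673)/(2√2) = (-0.07587 - 0.2631i)
|100⟩: (0.3527 - 0.7442i - 0.5673)/(2√2) = (-0.07587 - 0.2631i)
|101⟩: (-0.3527 + 0.7442i - 0.5673)/(2√2) = (-0.3253 + 0.2631i)
|110⟩: (-0.3527 - 0.7442i + 0.5673)/(2√2) = (0.07587 - 0.2631i)
|111⟩: (0.3527 + 0.7442i + 0.5673)/(2√2) = (0.3253 + 0.2631i)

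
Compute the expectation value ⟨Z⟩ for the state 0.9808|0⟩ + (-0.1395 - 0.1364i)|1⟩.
0.9239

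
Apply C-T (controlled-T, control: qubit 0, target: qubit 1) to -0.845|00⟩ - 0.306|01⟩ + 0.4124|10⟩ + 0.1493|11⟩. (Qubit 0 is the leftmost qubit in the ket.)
-0.845|00⟩ - 0.306|01⟩ + 0.4124|10⟩ + (0.1056 + 0.1056i)|11⟩

C-T leaves the control-|0⟩ kets |00⟩, |01⟩ unchanged and applies T to qubit 1 on the control-|1⟩ pair (|10⟩, |11⟩).
T = [[1, 0], [0, (1/√2 + (1/√2)i)]].
With a = amp(|10⟩) = 0.4124 and b = amp(|11⟩) = 0.1493:
new amp(|10⟩) = (1)·a = 0.4124
new amp(|11⟩) = (1/√2 + (1/√2)i)·b = (0.1056 + 0.1056i)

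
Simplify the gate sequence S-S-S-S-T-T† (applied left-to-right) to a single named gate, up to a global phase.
I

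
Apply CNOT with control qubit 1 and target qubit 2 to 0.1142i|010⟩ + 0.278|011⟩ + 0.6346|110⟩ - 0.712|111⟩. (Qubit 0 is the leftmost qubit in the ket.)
0.278|010⟩ + 0.1142i|011⟩ - 0.712|110⟩ + 0.6346|111⟩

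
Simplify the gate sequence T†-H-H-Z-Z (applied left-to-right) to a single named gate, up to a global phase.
T†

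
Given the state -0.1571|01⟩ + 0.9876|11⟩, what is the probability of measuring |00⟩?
0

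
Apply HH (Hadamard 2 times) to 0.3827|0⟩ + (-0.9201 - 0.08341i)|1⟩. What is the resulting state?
0.3827|0⟩ + (-0.9201 - 0.08341i)|1⟩

H² = I, so an even number of Hadamards cancels: H^2 = I and the state is unchanged.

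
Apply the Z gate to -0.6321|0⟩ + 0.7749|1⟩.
-0.6321|0⟩ - 0.7749|1⟩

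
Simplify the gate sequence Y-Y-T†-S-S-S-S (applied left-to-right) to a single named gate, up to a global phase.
T†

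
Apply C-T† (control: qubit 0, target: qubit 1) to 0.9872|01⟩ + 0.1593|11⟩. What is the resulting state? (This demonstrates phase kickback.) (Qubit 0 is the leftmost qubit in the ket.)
0.9872|01⟩ + (0.1126 - 0.1126i)|11⟩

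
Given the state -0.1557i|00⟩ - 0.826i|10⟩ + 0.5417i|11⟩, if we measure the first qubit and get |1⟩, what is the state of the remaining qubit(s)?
-0.8362i|0⟩ + 0.5484i|1⟩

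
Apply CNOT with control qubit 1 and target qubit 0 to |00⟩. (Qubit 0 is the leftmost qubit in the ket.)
|00⟩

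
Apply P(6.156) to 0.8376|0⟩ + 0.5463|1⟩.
0.8376|0⟩ + (0.5419 - 0.06929i)|1⟩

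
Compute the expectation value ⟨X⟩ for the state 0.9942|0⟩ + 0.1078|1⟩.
0.2143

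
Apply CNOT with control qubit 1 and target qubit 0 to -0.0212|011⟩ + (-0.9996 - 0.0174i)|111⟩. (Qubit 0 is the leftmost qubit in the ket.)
(-0.9996 - 0.0174i)|011⟩ - 0.0212|111⟩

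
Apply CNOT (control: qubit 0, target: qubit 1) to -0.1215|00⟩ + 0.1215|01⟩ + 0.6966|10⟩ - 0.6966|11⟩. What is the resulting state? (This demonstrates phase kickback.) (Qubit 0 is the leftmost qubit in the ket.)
-0.1215|00⟩ + 0.1215|01⟩ - 0.6966|10⟩ + 0.6966|11⟩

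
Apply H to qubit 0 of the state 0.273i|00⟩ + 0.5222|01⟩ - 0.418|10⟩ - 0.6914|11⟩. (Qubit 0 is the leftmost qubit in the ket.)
(-0.2956 + 0.193i)|00⟩ - 0.1196|01⟩ + (0.2956 + 0.193i)|10⟩ + 0.8581|11⟩

H on qubit 0 mixes each pair of kets that differ only in qubit 0: amplitudes (a, b) of (|…0…⟩, |…1…⟩) become ((a + b)/√2, (a − b)/√2). Kets absent from the input have amplitude 0.
(|00⟩, |10⟩): (a, b) = (0.273i, -0.418) → ((-0.2956 + 0.193i), (0.2956 + 0.193i))
(|01⟩, |11⟩): (a, b) = (0.5222, -0.6914) → (-0.1196, 0.8581)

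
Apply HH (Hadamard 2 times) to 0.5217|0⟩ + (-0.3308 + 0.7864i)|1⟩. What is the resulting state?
0.5217|0⟩ + (-0.3308 + 0.7864i)|1⟩

H² = I, so an even number of Hadamards cancels: H^2 = I and the state is unchanged.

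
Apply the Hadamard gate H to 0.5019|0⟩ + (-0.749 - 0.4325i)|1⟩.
(-0.1747 - 0.3058i)|0⟩ + (0.8845 + 0.3058i)|1⟩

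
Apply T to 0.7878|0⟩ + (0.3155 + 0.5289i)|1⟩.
0.7878|0⟩ + (-0.1509 + 0.5971i)|1⟩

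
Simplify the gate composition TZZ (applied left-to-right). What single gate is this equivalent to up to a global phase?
T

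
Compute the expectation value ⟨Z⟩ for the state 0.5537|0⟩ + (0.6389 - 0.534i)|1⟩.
-0.3868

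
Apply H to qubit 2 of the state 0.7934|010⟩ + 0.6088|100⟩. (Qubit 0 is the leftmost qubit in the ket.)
0.561|010⟩ + 0.561|011⟩ + 0.4305|100⟩ + 0.4305|101⟩

H on qubit 2 mixes each pair of kets that differ only in qubit 2: amplitudes (a, b) of (|…0…⟩, |…1…⟩) become ((a + b)/√2, (a − b)/√2). Kets absent from the input have amplitude 0.
(|010⟩, |011⟩): (a, b) = (0.7934, 0) → (0.561, 0.561)
(|100⟩, |101⟩): (a, b) = (0.6088, 0) → (0.4305, 0.4305)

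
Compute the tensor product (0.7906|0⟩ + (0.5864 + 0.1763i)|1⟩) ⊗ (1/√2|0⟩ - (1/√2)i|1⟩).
0.559|00⟩ - 0.559i|01⟩ + (0.4146 + 0.1247i)|10⟩ + (0.1247 - 0.4146i)|11⟩

amp(|b₁b₂…⟩) = product of the factor amplitudes for bits b₁, b₂, …; only kets whose every factor amplitude is nonzero survive.
|00⟩: (0.7906)(1/√2) = 0.559
|01⟩: (0.7906)(-(1/√2)i) = -0.559i
|10⟩: (0.5864 + 0.1763i)(1/√2) = (0.4146 + 0.1247i)
|11⟩: (0.5864 + 0.1763i)(-(1/√2)i) = (0.1247 - 0.4146i)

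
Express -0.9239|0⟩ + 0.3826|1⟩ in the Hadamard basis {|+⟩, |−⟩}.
-0.3828|+⟩ - 0.9238|−⟩

With |ψ⟩ = α|0⟩ + β|1⟩, the Hadamard-basis coefficients are ⟨+|ψ⟩ = (α + β)/√2 and ⟨−|ψ⟩ = (α − β)/√2.
Here α = -0.9239, β = 0.3826: (α + β)/√2 = -0.3828, (α − β)/√2 = -0.9238.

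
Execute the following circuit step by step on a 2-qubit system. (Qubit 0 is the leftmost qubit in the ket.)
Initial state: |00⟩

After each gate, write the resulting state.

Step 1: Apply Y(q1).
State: i|01⟩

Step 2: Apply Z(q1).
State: -i|01⟩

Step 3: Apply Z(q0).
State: -i|01⟩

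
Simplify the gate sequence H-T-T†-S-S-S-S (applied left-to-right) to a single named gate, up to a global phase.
H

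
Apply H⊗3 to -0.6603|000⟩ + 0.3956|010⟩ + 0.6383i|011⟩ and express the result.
(-0.09359 + 0.2257i)|000⟩ + (-0.09359 - 0.2257i)|001⟩ + (-0.3733 - 0.2257i)|010⟩ + (-0.3733 + 0.2257i)|011⟩ + (-0.09359 + 0.2257i)|100⟩ + (-0.09359 - 0.2257i)|101⟩ + (-0.3733 - 0.2257i)|110⟩ + (-0.3733 + 0.2257i)|111⟩

H⊗3 gives amp(|y⟩) = (1/2√2) Σ_x (−1)^(x·y) amp(|x⟩), where x·y is the number of positions in which both x and y have a 1.
|000⟩: (-0.6603 + 0.3956 + 0.6383i)/(2√2) = (-0.09359 + 0.2257i)
|001⟩: (-0.6603 + 0.3956 - 0.6383i)/(2√2) = (-0.09359 - 0.2257i)
|010⟩: (-0.6603 - 0.3956 - 0.6383i)/(2√2) = (-0.3733 - 0.2257i)
|011⟩: (-0.6603 - 0.3956 + 0.6383i)/(2√2) = (-0.3733 + 0.2257i)
|100⟩: (-0.6603 + 0.3956 + 0.6383i)/(2√2) = (-0.09359 + 0.2257i)
|101⟩: (-0.6603 + 0.3956 - 0.6383i)/(2√2) = (-0.09359 - 0.2257i)
|110⟩: (-0.6603 - 0.3956 - 0.6383i)/(2√2) = (-0.3733 - 0.2257i)
|111⟩: (-0.6603 - 0.3956 + 0.6383i)/(2√2) = (-0.3733 + 0.2257i)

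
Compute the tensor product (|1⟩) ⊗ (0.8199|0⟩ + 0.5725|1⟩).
0.8199|10⟩ + 0.5725|11⟩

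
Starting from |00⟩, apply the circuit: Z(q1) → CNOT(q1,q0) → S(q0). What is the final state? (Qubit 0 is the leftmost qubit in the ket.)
|00⟩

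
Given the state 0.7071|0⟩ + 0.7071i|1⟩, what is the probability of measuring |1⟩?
0.5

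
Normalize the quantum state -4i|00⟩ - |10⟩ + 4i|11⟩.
-0.6963i|00⟩ - 0.1741|10⟩ + 0.6963i|11⟩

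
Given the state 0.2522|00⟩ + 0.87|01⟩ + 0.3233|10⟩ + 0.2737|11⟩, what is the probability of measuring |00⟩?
0.0636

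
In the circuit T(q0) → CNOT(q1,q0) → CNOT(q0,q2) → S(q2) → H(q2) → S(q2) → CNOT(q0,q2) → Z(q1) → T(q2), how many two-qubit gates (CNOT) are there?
3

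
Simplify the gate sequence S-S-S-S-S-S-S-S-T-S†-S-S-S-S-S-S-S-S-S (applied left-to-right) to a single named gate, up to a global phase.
T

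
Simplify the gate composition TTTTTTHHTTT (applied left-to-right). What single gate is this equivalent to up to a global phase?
T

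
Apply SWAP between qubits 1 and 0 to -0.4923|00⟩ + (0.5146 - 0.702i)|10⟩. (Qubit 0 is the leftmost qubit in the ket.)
-0.4923|00⟩ + (0.5146 - 0.702i)|01⟩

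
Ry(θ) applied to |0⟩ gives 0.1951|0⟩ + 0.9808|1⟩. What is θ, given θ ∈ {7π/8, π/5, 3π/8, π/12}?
7π/8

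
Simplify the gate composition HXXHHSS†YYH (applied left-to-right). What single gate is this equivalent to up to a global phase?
I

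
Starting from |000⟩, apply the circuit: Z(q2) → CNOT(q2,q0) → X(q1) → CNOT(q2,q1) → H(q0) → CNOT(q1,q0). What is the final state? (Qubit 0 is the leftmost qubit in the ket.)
1/√2|010⟩ + 1/√2|110⟩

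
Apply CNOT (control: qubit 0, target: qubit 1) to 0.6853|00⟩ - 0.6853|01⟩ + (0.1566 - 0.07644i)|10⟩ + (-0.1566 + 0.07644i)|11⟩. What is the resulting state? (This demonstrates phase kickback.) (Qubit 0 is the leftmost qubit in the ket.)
0.6853|00⟩ - 0.6853|01⟩ + (-0.1566 + 0.07644i)|10⟩ + (0.1566 - 0.07644i)|11⟩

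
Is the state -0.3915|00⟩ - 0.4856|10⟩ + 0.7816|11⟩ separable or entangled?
Entangled

Writing the state as a|00⟩ + b|01⟩ + c|10⟩ + d|11⟩, it is a product state iff ad − bc = 0.
Here (a, b, c, d) = (-0.3915, 0, -0.4856, 0.7816): ad − bc = (-0.3915)(0.7816) − (0)(-0.4856) = -0.306 ≠ 0, so the state is entangled.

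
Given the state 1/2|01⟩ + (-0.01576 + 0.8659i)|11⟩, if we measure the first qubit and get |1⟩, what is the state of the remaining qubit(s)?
(-0.0182 + 0.9998i)|1⟩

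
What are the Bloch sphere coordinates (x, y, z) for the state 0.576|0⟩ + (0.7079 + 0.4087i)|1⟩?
(0.8155, 0.4708, -0.3364)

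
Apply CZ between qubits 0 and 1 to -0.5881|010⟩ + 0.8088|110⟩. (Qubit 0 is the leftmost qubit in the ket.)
-0.5881|010⟩ - 0.8088|110⟩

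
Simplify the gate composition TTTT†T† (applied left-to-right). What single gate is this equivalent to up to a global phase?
T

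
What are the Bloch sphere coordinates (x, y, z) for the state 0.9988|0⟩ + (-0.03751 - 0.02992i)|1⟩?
(-0.07493, -0.05977, 0.9953)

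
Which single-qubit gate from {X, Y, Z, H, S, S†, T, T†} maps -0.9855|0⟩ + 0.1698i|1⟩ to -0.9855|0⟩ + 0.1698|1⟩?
S†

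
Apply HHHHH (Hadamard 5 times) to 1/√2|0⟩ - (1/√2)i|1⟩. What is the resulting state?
(1/2 - (1/2)i)|0⟩ + (1/2 + (1/2)i)|1⟩

H² = I, so H^5 = H: a single Hadamard. With (a, b) = (1/√2, -(1/√2)i), H gives ((a + b)/√2, (a − b)/√2) = ((1/2 - (1/2)i), (1/2 + (1/2)i)).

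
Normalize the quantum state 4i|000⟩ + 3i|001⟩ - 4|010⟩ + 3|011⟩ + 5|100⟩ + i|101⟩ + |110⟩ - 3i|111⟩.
0.4313i|000⟩ + 0.3235i|001⟩ - 0.4313|010⟩ + 0.3235|011⟩ + 0.5392|100⟩ + 0.1078i|101⟩ + 0.1078|110⟩ - 0.3235i|111⟩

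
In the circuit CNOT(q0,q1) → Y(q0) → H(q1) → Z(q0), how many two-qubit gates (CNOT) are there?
1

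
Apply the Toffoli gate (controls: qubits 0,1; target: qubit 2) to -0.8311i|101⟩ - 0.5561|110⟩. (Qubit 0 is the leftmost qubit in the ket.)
-0.8311i|101⟩ - 0.5561|111⟩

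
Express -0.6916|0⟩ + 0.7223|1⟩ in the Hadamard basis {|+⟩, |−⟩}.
0.02171|+⟩ - 0.9998|−⟩

With |ψ⟩ = α|0⟩ + β|1⟩, the Hadamard-basis coefficients are ⟨+|ψ⟩ = (α + β)/√2 and ⟨−|ψ⟩ = (α − β)/√2.
Here α = -0.6916, β = 0.7223: (α + β)/√2 = 0.02171, (α − β)/√2 = -0.9998.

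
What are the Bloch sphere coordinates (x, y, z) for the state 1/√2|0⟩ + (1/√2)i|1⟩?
(0, 1, 0)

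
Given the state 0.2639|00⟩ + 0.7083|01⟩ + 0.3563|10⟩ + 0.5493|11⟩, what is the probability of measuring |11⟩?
0.3017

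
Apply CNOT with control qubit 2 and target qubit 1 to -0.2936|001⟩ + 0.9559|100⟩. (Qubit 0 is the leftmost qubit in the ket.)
-0.2936|011⟩ + 0.9559|100⟩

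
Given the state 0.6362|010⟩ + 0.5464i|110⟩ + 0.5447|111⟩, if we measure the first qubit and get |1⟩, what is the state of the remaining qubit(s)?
0.7082i|10⟩ + 0.706|11⟩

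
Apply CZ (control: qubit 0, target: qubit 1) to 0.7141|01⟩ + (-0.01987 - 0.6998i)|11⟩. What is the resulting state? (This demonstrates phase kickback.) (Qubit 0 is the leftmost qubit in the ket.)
0.7141|01⟩ + (0.01987 + 0.6998i)|11⟩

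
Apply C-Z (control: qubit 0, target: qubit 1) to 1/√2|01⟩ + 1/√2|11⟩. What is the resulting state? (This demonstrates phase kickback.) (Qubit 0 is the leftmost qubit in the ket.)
1/√2|01⟩ - 1/√2|11⟩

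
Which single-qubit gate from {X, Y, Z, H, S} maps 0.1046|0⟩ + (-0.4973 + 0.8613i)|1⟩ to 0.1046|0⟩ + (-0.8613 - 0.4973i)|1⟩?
S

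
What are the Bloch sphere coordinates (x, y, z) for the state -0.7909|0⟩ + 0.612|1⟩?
(-0.9681, 0, 0.251)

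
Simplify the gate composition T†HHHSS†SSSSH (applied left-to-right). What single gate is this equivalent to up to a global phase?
T†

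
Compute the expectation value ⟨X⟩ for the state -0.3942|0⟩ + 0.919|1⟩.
-0.7245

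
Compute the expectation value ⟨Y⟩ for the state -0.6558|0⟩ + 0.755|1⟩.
0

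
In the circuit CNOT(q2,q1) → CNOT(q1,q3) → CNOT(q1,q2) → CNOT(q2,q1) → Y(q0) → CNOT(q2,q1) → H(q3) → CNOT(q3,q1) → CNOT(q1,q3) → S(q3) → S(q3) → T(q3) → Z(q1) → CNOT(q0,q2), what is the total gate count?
14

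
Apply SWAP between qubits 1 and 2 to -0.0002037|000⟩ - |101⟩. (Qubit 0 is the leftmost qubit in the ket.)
-0.0002037|000⟩ - |110⟩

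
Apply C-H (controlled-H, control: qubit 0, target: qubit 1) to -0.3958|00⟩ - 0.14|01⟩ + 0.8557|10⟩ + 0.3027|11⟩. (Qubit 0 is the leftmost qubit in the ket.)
-0.3958|00⟩ - 0.14|01⟩ + 0.8191|10⟩ + 0.391|11⟩

C-H leaves the control-|0⟩ kets |00⟩, |01⟩ unchanged and applies H to qubit 1 on the control-|1⟩ pair (|10⟩, |11⟩).
H = [[1/√2, 1/√2], [1/√2, -1/√2]].
With a = amp(|10⟩) = 0.8557 and b = amp(|11⟩) = 0.3027:
new amp(|10⟩) = (1/√2)·a + (1/√2)·b = 0.8191
new amp(|11⟩) = (1/√2)·a + (-1/√2)·b = 0.391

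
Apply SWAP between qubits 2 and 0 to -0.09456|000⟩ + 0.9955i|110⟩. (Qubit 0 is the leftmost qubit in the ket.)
-0.09456|000⟩ + 0.9955i|011⟩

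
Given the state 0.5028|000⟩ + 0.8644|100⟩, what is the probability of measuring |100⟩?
0.7472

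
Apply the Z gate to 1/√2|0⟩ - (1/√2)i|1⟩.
1/√2|0⟩ + (1/√2)i|1⟩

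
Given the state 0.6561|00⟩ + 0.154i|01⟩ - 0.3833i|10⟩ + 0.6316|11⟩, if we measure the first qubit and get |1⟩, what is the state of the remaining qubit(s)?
-0.5188i|0⟩ + 0.8549|1⟩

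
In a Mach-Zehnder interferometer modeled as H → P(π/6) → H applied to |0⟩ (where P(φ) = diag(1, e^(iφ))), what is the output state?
(0.933 + 0.25i)|0⟩ + (0.06699 - 0.25i)|1⟩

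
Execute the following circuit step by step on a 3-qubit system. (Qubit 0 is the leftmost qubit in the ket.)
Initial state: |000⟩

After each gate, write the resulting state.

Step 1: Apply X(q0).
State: |100⟩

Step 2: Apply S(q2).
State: |100⟩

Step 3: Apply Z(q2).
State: |100⟩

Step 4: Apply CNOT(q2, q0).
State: |100⟩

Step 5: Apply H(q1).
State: 1/√2|100⟩ + 1/√2|110⟩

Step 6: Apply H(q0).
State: 1/2|000⟩ + 1/2|010⟩ - 1/2|100⟩ - 1/2|110⟩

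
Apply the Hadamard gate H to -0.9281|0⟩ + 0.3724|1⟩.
-0.3929|0⟩ - 0.9196|1⟩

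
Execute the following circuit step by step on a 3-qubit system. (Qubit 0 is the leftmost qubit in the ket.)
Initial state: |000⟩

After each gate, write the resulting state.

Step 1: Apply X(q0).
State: |100⟩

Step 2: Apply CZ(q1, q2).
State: |100⟩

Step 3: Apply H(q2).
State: 1/√2|100⟩ + 1/√2|101⟩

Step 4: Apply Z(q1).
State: 1/√2|100⟩ + 1/√2|101⟩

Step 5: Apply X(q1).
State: 1/√2|110⟩ + 1/√2|111⟩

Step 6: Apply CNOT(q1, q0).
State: 1/√2|010⟩ + 1/√2|011⟩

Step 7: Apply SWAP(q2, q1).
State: 1/√2|001⟩ + 1/√2|011⟩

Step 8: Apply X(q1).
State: 1/√2|001⟩ + 1/√2|011⟩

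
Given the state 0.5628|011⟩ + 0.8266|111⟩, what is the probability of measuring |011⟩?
0.3167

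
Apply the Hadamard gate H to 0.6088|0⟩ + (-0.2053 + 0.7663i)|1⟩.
(0.2853 + 0.5419i)|0⟩ + (0.5757 - 0.5419i)|1⟩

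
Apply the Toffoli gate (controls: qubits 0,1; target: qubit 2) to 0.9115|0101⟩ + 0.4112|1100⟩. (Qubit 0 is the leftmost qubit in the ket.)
0.9115|0101⟩ + 0.4112|1110⟩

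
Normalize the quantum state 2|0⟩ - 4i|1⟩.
1/√5|0⟩ - 0.8944i|1⟩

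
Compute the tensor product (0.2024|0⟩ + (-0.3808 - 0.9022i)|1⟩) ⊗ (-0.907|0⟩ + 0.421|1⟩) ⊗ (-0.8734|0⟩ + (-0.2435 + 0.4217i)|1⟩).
0.1603|000⟩ + (0.0447 - 0.07741i)|001⟩ - 0.07442|010⟩ + (-0.02075 + 0.03593i)|011⟩ + (-0.3017 - 0.7147i)|100⟩ + (-0.4292 - 0.05361i)|101⟩ + (0.14 + 0.3317i)|110⟩ + (0.1992 + 0.02488i)|111⟩

amp(|b₁b₂…⟩) = product of the factor amplitudes for bits b₁, b₂, …; only kets whose every factor amplitude is nonzero survive.
|000⟩: (0.2024)(-0.907)(-0.8734) = 0.1603
|001⟩: (0.2024)(-0.907)(-0.2435 + 0.4217i) = (0.0447 - 0.07741i)
|010⟩: (0.2024)(0.421)(-0.8734) = -0.07442
|011⟩: (0.2024)(0.421)(-0.2435 + 0.4217i) = (-0.02075 + 0.03593i)
|100⟩: (-0.3808 - 0.9022i)(-0.907)(-0.8734) = (-0.3017 - 0.7147i)
|101⟩: (-0.3808 - 0.9022i)(-0.907)(-0.2435 + 0.4217i) = (-0.4292 - 0.05361i)
|110⟩: (-0.3808 - 0.9022i)(0.421)(-0.8734) = (0.14 + 0.3317i)
|111⟩: (-0.3808 - 0.9022i)(0.421)(-0.2435 + 0.4217i) = (0.1992 + 0.02488i)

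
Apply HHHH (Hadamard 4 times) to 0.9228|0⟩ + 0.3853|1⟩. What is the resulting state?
0.9228|0⟩ + 0.3853|1⟩

H² = I, so an even number of Hadamards cancels: H^4 = I and the state is unchanged.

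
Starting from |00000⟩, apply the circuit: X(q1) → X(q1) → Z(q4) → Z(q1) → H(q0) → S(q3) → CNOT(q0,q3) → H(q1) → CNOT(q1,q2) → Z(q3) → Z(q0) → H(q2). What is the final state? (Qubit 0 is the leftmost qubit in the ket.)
1/√8|00000⟩ + 1/√8|00100⟩ + 1/√8|01000⟩ - 1/√8|01100⟩ + 1/√8|10010⟩ + 1/√8|10110⟩ + 1/√8|11010⟩ - 1/√8|11110⟩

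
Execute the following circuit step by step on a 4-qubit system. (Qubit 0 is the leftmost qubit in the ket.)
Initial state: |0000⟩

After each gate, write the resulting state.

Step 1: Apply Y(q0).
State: i|1000⟩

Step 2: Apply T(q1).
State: i|1000⟩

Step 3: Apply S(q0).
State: -|1000⟩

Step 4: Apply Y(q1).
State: -i|1100⟩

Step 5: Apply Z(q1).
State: i|1100⟩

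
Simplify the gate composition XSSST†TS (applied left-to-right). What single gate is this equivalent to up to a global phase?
X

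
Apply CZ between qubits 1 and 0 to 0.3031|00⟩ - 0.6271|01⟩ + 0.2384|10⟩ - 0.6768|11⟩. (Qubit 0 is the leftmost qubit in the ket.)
0.3031|00⟩ - 0.6271|01⟩ + 0.2384|10⟩ + 0.6768|11⟩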